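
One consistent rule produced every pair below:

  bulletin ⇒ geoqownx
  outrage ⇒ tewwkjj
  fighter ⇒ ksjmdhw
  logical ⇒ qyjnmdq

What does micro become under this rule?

Shifts by position in bulletin: pos 0: b→g (+5), pos 1: u→e (+10), pos 2: l→o (+3), pos 3: l→q (+5), pos 4: e→o (+10), pos 5: t→w (+3) — repeating every 3. It's a Vigenère-style cipher with numeric key [5,10,3]: position i shifts by key[i mod 3].
For micro: m+5=r, i+10=s, c+3=f, r+5=w, o+10=y.

rsfwy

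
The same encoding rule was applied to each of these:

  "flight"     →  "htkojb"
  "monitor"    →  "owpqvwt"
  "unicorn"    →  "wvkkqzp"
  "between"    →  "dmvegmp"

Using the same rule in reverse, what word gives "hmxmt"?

fever

It's a Vigenère-style cipher with numeric key [2,8]: position i shifts by key[i mod 2].
Undoing it on hmxmt: h−2=f, m−8=e, x−2=v, m−8=e, t−2=r.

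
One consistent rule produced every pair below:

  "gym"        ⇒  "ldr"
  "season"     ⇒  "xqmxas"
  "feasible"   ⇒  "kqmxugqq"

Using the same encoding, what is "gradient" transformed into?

The shift depends on letter class: consonant g→l is +5, but vowel e→q is +12. The rule splits by letter class: vowels +12, consonants +5.
For gradient: g(cons)+5=l, r(cons)+5=w, a(vowel)+12=m, d(cons)+5=i, i(vowel)+12=u, e(vowel)+12=q, n(cons)+5=s, t(cons)+5=y.

lwmiuqsy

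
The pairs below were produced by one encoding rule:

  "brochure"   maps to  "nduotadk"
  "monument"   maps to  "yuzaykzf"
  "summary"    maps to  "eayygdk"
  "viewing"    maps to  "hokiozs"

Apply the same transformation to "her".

tkd

The shift depends on letter class: consonant b→n is +12, but vowel o→u is +6. Two shifts are in play — +6 for a/e/i/o/u, +12 for every other letter.
For her: h(cons)+12=t, e(vowel)+6=k, r(cons)+12=d.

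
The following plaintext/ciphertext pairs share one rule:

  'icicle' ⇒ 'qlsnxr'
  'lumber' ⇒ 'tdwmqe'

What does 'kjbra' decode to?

In icicle: i→q is +8, c→l is +9, i→s is +10, c→n is +11 — the shift increases by 1 each position. Each letter shifts forward by (position + 8), i.e. 8, 9, 10, … — the shift grows by one for each successive letter.
Decoding kjbra: k−8=c, j−9=a, b−10=r, r−11=g, a−12=o.

cargo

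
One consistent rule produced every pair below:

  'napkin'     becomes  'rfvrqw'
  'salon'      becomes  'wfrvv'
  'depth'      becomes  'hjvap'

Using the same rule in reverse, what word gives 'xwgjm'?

trace

The shift increases by 1 at each position, starting from +4: 4, 5, 6, ….
Decoding xwgjm: x−4=t, w−5=r, g−6=a, j−7=c, m−8=e.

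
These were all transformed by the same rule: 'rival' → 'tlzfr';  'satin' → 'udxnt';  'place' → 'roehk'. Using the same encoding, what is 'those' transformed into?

vksxk

In rival: r→t is +2, i→l is +3, v→z is +4, a→f is +5 — the shift increases by 1 each position. Letter i (0-indexed) is shifted by i+2, so successive shifts are 2, 3, 4, ….
For those: t+2=v, h+3=k, o+4=s, s+5=x, e+6=k.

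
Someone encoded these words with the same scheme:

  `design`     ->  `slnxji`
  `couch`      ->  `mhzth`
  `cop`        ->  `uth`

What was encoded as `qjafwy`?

travel

Two steps: reverse the string, then apply a Caesar shift of +5.
Reversing it on qjafwy: shift back: q−5=l, j−5=e, a−5=v, f−5=a, w−5=r, y−5=t → levart; then reverse → travel.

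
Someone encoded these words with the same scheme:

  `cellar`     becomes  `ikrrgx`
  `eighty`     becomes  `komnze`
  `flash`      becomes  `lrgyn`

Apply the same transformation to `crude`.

Compare letters: c→i is +6, e→k is +6, l→r is +6 — a constant shift. This is a Caesar cipher with shift 6.
Applying it to crude: c+6=i, r+6=x, u+6=a, d+6=j, e+6=k.

ixajk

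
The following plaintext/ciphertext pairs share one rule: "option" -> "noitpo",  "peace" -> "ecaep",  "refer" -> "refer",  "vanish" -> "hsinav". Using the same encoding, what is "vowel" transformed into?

The output letters match the input read backwards: option reversed is noitpo. The word is simply reversed.
Applying it to vowel: reverse → lewov.

lewov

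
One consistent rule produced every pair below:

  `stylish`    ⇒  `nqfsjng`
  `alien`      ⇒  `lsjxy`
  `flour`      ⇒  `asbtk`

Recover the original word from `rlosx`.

cable

s(18)→n(13) and t(19)→q(16) fit y≡3x+11 (mod 26); the inverse of 3 mod 26 is 9. Treating letters as 0–25, the rule is x ↦ 3x + 11 (mod 26).
Reversing it on rlosx: r(17)→9·(17−11)≡2=c; l(11)→9·(11−11)≡0=a; o(14)→9·(14−11)≡1=b; s(18)→9·(18−11)≡11=l; x(23)→9·(23−11)≡4=e (all mod 26).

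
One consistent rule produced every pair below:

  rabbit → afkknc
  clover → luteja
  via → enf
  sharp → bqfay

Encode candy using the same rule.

lfwmh

The shift depends on letter class: consonant r→a is +9, but vowel a→f is +5. Two shifts are in play — +5 for a/e/i/o/u, +9 for every other letter.
For candy: c(cons)+9=l, a(vowel)+5=f, n(cons)+9=w, d(cons)+9=m, y(cons)+9=h.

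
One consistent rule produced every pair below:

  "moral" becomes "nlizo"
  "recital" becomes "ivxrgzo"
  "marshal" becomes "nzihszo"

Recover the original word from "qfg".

jut

Each pair mirrors across the alphabet (m↔n, o↔l, r↔i): positions sum to 25. This is the alphabet-reversal cipher (Atbash): a becomes z, b becomes y, etc.
Undoing it on qfg: q↔j, f↔u, g↔t.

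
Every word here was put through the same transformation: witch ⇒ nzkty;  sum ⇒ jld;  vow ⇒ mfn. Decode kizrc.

trial

Compare letters: w→n is +17, i→z is +17, t→k is +17 — a constant shift. This is a Caesar cipher with shift 17.
Reversing it on kizrc: k−17=t, i−17=r, z−17=i, r−17=a, c−17=l.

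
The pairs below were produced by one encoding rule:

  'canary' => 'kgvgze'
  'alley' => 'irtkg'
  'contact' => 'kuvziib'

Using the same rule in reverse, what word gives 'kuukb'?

A repeating key of period 2 is used — shifts +8, +6 over and over.
Undoing it on kuukb: k−8=c, u−6=o, u−8=m, k−6=e, b−8=t.

comet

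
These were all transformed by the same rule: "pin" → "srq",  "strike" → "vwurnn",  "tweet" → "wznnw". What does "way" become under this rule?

zjb

The shift depends on letter class: consonant p→s is +3, but vowel i→r is +9. Two shifts are in play — +9 for a/e/i/o/u, +3 for every other letter.
Applying it to way: w(cons)+3=z, a(vowel)+9=j, y(cons)+3=b.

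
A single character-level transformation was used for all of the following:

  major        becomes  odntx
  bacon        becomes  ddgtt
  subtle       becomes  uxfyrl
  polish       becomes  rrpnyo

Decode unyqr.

Each letter shifts forward by (position + 2), i.e. 2, 3, 4, … — the shift grows by one for each successive letter.
Decoding unyqr: u−2=s, n−3=k, y−4=u, q−5=l, r−6=l.

skull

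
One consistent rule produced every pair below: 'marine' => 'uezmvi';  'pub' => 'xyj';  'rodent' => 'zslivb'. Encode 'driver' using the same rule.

The shift depends on letter class: consonant m→u is +8, but vowel a→e is +4. Two shifts are in play — +4 for a/e/i/o/u, +8 for every other letter.
On driver: d(cons)+8=l, r(cons)+8=z, i(vowel)+4=m, v(cons)+8=d, e(vowel)+4=i, r(cons)+8=z.

lzmdiz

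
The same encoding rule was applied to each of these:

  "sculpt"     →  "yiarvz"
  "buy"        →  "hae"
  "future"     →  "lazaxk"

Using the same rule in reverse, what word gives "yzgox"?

stair

Compare letters: s→y is +6, c→i is +6, u→a is +6 — a constant shift. It's a constant shift of +6 (ROT6).
Undoing it on yzgox: y−6=s, z−6=t, g−6=a, o−6=i, x−6=r.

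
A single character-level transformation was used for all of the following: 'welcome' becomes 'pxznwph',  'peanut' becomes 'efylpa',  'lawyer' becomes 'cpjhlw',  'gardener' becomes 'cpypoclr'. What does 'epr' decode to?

get

The output letters match the input read backwards, each shifted +11: welcome reversed is emoclew. Two steps: reverse the string, then apply a Caesar shift of +11.
Reversing it on epr: shift back: e−11=t, p−11=e, r−11=g → teg; then reverse → get.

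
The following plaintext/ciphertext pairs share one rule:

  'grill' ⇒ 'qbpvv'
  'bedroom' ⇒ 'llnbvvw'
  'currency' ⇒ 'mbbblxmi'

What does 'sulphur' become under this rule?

cbvzrbb

The shift depends on letter class: consonant g→q is +10, but vowel i→p is +7. Vowels shift forward by 7 and consonants shift forward by 10.
Applying it to sulphur: s(cons)+10=c, u(vowel)+7=b, l(cons)+10=v, p(cons)+10=z, h(cons)+10=r, u(vowel)+7=b, r(cons)+10=b.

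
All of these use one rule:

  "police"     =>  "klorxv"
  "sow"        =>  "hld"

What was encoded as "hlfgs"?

Each pair mirrors across the alphabet (p↔k, o↔l, l↔o): positions sum to 25. Each letter is replaced by its mirror in the alphabet: a↔z, b↔y, c↔x, and so on (the Atbash cipher).
Reversing it on hlfgs: h↔s, l↔o, f↔u, g↔t, s↔h.

south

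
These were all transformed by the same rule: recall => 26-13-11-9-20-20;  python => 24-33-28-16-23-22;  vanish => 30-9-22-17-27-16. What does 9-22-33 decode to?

Letters become their 1-based position plus 8 (so a→9, b→10, …).
Undoing it on 9-22-33: 9→(9−8)÷1=1=a, 22→(22−8)÷1=14=n, 33→(33−8)÷1=25=y.

any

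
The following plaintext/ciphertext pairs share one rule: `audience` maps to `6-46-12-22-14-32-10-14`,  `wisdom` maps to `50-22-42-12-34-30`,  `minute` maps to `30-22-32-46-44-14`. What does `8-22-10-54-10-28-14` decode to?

bicycle

a(#1)→6 and u(#21)→46: differences scale by 2, so n = 2·pos + 4. With a=1..z=26, the number is 2·pos + 4.
Reversing it on 8-22-10-54-10-28-14: 8→(8−4)÷2=2=b, 22→(22−4)÷2=9=i, 10→(10−4)÷2=3=c, 54→(54−4)÷2=25=y, 10→(10−4)÷2=3=c, 28→(28−4)÷2=12=l, 14→(14−4)÷2=5=e.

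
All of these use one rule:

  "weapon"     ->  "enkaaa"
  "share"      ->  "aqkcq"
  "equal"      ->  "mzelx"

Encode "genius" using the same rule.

In weapon: w→e is +8, e→n is +9, a→k is +10, p→a is +11 — the shift increases by 1 each position. Each letter shifts forward by (position + 8), i.e. 8, 9, 10, … — the shift grows by one for each successive letter.
On genius: g+8=o, e+9=n, n+10=x, i+11=t, u+12=g, s+13=f.

onxtgf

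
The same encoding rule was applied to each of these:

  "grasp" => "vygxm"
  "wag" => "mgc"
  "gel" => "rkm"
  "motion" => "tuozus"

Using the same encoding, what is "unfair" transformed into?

The output letters match the input read backwards, each shifted +6: grasp reversed is psarg. Read the word backwards and shift each letter +6.
For unfair: reverse → riafnu; then shift: r+6=x, i+6=o, a+6=g, f+6=l, n+6=t, u+6=a.

xoglta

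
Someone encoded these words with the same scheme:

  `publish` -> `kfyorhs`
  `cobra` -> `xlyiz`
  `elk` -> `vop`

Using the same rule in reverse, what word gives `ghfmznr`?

Each pair mirrors across the alphabet (p↔k, u↔f, b↔y): positions sum to 25. Each letter is replaced by its mirror in the alphabet: a↔z, b↔y, c↔x, and so on (the Atbash cipher).
Undoing it on ghfmznr: g↔t, h↔s, f↔u, m↔n, z↔a, n↔m, r↔i.

tsunami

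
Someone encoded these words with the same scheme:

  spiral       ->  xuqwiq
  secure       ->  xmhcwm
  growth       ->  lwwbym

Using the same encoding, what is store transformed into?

xywwm

Two shifts are in play — +8 for a/e/i/o/u, +5 for every other letter.
On store: s(cons)+5=x, t(cons)+5=y, o(vowel)+8=w, r(cons)+5=w, e(vowel)+8=m.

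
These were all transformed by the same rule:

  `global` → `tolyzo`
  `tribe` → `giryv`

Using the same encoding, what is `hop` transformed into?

slk

Each letter is replaced by its mirror in the alphabet: a↔z, b↔y, c↔x, and so on (the Atbash cipher).
Applying it to hop: h↔s, o↔l, p↔k.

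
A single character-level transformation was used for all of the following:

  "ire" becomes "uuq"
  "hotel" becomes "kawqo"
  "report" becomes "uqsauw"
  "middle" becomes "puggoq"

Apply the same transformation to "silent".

vuoqqw

The shift depends on letter class: consonant r→u is +3, but vowel i→u is +12. Vowels shift forward by 12 and consonants shift forward by 3.
Applying it to silent: s(cons)+3=v, i(vowel)+12=u, l(cons)+3=o, e(vowel)+12=q, n(cons)+3=q, t(cons)+3=w.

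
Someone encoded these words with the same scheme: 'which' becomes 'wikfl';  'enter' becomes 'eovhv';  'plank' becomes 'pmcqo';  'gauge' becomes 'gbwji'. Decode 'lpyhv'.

The shift increases by 1 at each position, starting from +0: 0, 1, 2, ….
Reversing it on lpyhv: l−0=l, p−1=o, y−2=w, h−3=e, v−4=r.

lower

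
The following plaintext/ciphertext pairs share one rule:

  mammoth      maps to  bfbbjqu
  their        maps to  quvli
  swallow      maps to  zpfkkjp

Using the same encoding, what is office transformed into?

jmmlnv

m(12)→b(1) and a(0)→f(5) fit y≡17x+5 (mod 26); the inverse of 17 mod 26 is 23. This is an affine cipher: with a=0,…,z=25, each position x becomes (17x+5) mod 26.
On office: o(14)→17·14+5≡9=j; f(5)→17·5+5≡12=m; f(5)→17·5+5≡12=m; i(8)→17·8+5≡11=l; c(2)→17·2+5≡13=n; e(4)→17·4+5≡21=v (all mod 26).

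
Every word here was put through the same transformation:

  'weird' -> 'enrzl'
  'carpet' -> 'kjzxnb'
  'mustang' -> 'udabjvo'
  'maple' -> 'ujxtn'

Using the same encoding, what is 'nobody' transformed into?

The shift depends on letter class: consonant w→e is +8, but vowel e→n is +9. Vowels shift forward by 9 and consonants shift forward by 8.
Applying it to nobody: n(cons)+8=v, o(vowel)+9=x, b(cons)+8=j, o(vowel)+9=x, d(cons)+8=l, y(cons)+8=g.

vxjxlg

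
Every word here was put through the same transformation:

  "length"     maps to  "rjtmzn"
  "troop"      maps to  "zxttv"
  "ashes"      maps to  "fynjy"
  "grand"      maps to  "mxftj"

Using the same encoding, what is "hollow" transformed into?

The shift depends on letter class: consonant l→r is +6, but vowel e→j is +5. Vowels shift forward by 5 and consonants shift forward by 6.
For hollow: h(cons)+6=n, o(vowel)+5=t, l(cons)+6=r, l(cons)+6=r, o(vowel)+5=t, w(cons)+6=c.

ntrrtc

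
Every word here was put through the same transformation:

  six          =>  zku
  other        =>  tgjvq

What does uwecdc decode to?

abacus

The output letters match the input read backwards, each shifted +2: six reversed is xis. Read the word backwards and shift each letter +2.
Undoing it on uwecdc: shift back: u−2=s, w−2=u, e−2=c, c−2=a, d−2=b, c−2=a → sucaba; then reverse → abacus.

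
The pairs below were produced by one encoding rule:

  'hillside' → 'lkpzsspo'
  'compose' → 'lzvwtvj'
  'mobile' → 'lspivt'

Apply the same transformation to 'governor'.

yvuylcvn

The word is reversed, then every letter is shifted forward by 7.
For governor: reverse → ronrevog; then shift: r+7=y, o+7=v, n+7=u, r+7=y, e+7=l, v+7=c, o+7=v, g+7=n.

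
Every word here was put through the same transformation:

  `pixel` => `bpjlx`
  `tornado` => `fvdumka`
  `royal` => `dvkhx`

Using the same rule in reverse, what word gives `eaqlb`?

Shifts by position in pixel: pos 0: p→b (+12), pos 1: i→p (+7), pos 2: x→j (+12), pos 3: e→l (+7) — repeating every 2. The shifts repeat in a cycle of length 2: positions 0,1,… shift by +12, +7, then the pattern repeats.
Decoding eaqlb: e−12=s, a−7=t, q−12=e, l−7=e, b−12=p.

steep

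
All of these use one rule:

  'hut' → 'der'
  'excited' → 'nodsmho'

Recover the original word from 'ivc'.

sly

Two steps: reverse the string, then apply a Caesar shift of +10.
Decoding ivc: shift back: i−10=y, v−10=l, c−10=s → yls; then reverse → sly.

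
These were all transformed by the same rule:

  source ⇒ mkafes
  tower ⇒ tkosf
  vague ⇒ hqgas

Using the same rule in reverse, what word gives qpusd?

alien

Each letter's alphabet position (a=0..z=25) is mapped through 7·x+16 mod 26 — an affine cipher.
Undoing it on qpusd: q(16)→15·(16−16)≡0=a; p(15)→15·(15−16)≡11=l; u(20)→15·(20−16)≡8=i; s(18)→15·(18−16)≡4=e; d(3)→15·(3−16)≡13=n (all mod 26).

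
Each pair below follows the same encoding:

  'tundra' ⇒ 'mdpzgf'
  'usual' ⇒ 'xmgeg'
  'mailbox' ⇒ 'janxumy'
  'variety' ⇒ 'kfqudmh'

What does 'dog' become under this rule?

sap

The output letters match the input read backwards, each shifted +12: tundra reversed is ardnut. Two steps: reverse the string, then apply a Caesar shift of +12.
Applying it to dog: reverse → god; then shift: g+12=s, o+12=a, d+12=p.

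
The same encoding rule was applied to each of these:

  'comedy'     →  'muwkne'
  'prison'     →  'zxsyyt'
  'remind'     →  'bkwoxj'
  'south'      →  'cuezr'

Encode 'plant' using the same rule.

zrktd

Shifts by position in comedy: pos 0: c→m (+10), pos 1: o→u (+6), pos 2: m→w (+10), pos 3: e→k (+6) — repeating every 2. The shifts repeat in a cycle of length 2: positions 0,1,… shift by +10, +6, then the pattern repeats.
Applying it to plant: p+10=z, l+6=r, a+10=k, n+6=t, t+10=d.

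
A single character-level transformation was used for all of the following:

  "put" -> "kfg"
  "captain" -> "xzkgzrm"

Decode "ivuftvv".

This is the alphabet-reversal cipher (Atbash): a becomes z, b becomes y, etc.
Decoding ivuftvv: i↔r, v↔e, u↔f, f↔u, t↔g, v↔e, v↔e.

refugee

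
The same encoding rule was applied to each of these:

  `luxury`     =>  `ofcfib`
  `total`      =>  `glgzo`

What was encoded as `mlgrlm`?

This is the alphabet-reversal cipher (Atbash): a becomes z, b becomes y, etc.
Undoing it on mlgrlm: m↔n, l↔o, g↔t, r↔i, l↔o, m↔n.

notion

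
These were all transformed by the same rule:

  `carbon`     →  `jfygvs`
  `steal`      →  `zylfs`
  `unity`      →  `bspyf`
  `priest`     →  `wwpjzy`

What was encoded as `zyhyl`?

Shifts by position in carbon: pos 0: c→j (+7), pos 1: a→f (+5), pos 2: r→y (+7), pos 3: b→g (+5) — repeating every 2. A repeating key of period 2 is used — shifts +7, +5 over and over.
Reversing it on zyhyl: z−7=s, y−5=t, h−7=a, y−5=t, l−7=e.

state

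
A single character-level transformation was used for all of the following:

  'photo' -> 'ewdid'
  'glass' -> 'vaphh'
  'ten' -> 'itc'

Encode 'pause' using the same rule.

epjht

Compare letters: p→e is +15, h→w is +15, o→d is +15 — a constant shift. Every letter moves 15 places later in the alphabet, wrapping around z→a.
For pause: p+15=e, a+15=p, u+15=j, s+15=h, e+15=t.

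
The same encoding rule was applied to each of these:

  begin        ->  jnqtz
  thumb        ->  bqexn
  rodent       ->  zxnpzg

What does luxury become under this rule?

In begin: b→j is +8, e→n is +9, g→q is +10, i→t is +11 — the shift increases by 1 each position. The shift increases by 1 at each position, starting from +8: 8, 9, 10, ….
Applying it to luxury: l+8=t, u+9=d, x+10=h, u+11=f, r+12=d, y+13=l.

tdhfdl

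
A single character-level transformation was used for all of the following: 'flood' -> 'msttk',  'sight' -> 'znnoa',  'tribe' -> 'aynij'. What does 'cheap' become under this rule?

The rule splits by letter class: vowels +5, consonants +7.
For cheap: c(cons)+7=j, h(cons)+7=o, e(vowel)+5=j, a(vowel)+5=f, p(cons)+7=w.

jojfw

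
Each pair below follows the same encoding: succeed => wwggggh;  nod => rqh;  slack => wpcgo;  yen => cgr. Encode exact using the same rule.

The shift depends on letter class: consonant s→w is +4, but vowel u→w is +2. Vowels shift forward by 2 and consonants shift forward by 4.
On exact: e(vowel)+2=g, x(cons)+4=b, a(vowel)+2=c, c(cons)+4=g, t(cons)+4=x.

gbcgx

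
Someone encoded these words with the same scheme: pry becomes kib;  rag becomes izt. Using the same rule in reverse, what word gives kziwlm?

Each pair mirrors across the alphabet (p↔k, r↔i, y↔b): positions sum to 25. This is the alphabet-reversal cipher (Atbash): a becomes z, b becomes y, etc.
Decoding kziwlm: k↔p, z↔a, i↔r, w↔d, l↔o, m↔n.

pardon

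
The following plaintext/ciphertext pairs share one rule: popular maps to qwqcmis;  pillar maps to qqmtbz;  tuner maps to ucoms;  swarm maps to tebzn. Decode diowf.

canoe

Shifts by position in popular: pos 0: p→q (+1), pos 1: o→w (+8), pos 2: p→q (+1), pos 3: u→c (+8) — repeating every 2. It's a Vigenère-style cipher with numeric key [1,8]: position i shifts by key[i mod 2].
Decoding diowf: d−1=c, i−8=a, o−1=n, w−8=o, f−1=e.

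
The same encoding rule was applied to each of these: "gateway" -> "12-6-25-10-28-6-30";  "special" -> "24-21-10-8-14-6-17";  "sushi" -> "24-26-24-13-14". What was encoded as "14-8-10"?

ice

g is letter #7 and maps to 12: an offset of 5. Each letter is replaced by its alphabet position (a=1..z=26) + 5.
Undoing it on 14-8-10: 14→(14−5)÷1=9=i, 8→(8−5)÷1=3=c, 10→(10−5)÷1=5=e.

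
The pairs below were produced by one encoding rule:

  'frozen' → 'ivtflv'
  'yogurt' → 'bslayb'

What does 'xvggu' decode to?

In frozen: f→i is +3, r→v is +4, o→t is +5, z→f is +6 — the shift increases by 1 each position. Each letter shifts forward by (position + 3), i.e. 3, 4, 5, … — the shift grows by one for each successive letter.
Decoding xvggu: x−3=u, v−4=r, g−5=b, g−6=a, u−7=n.

urban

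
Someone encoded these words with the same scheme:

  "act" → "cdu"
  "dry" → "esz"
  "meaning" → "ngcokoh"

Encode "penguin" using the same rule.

qgohwko

The rule splits by letter class: vowels +2, consonants +1.
Applying it to penguin: p(cons)+1=q, e(vowel)+2=g, n(cons)+1=o, g(cons)+1=h, u(vowel)+2=w, i(vowel)+2=k, n(cons)+1=o.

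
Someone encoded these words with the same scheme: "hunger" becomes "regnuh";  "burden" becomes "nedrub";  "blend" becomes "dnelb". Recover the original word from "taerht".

The word is simply reversed.
Undoing it on taerht: then reverse → threat.

threat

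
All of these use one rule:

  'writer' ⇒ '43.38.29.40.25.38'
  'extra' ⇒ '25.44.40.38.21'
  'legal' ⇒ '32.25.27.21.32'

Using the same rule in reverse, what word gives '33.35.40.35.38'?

motor

The number is (letter's place in the alphabet, a=1) + 20.
Decoding 33.35.40.35.38: 33→(33−20)÷1=13=m, 35→(35−20)÷1=15=o, 40→(40−20)÷1=20=t, 35→(35−20)÷1=15=o, 38→(38−20)÷1=18=r.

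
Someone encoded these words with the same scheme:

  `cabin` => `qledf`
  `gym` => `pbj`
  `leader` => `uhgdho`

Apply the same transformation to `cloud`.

gxrof

The output letters match the input read backwards, each shifted +3: cabin reversed is nibac. Read the word backwards and shift each letter +3.
Applying it to cloud: reverse → duolc; then shift: d+3=g, u+3=x, o+3=r, l+3=o, c+3=f.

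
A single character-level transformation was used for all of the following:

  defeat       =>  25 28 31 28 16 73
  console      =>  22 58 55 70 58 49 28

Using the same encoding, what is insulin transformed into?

40 55 70 76 49 40 55

d(#4)→25 and e(#5)→28: differences scale by 3, so n = 3·pos + 13. With a=1..z=26, the number is 3·pos + 13.
Applying it to insulin: i=9→40, n=14→55, s=19→70, u=21→76, l=12→49, i=9→40, n=14→55.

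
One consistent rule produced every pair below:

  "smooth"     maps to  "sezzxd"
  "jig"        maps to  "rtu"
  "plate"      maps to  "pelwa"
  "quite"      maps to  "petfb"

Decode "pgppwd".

sleeve

The output letters match the input read backwards, each shifted +11: smooth reversed is htooms. The word is reversed, then every letter is shifted forward by 11.
Undoing it on pgppwd: shift back: p−11=e, g−11=v, p−11=e, p−11=e, w−11=l, d−11=s → eveels; then reverse → sleeve.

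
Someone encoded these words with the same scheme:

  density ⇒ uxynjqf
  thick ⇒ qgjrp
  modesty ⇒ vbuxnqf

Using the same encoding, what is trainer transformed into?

qkljyxk

d(3)→u(20) and e(4)→x(23) fit y≡3x+11 (mod 26); the inverse of 3 mod 26 is 9. Treating letters as 0–25, the rule is x ↦ 3x + 11 (mod 26).
On trainer: t(19)→3·19+11≡16=q; r(17)→3·17+11≡10=k; a(0)→3·0+11≡11=l; i(8)→3·8+11≡9=j; n(13)→3·13+11≡24=y; e(4)→3·4+11≡23=x; r(17)→3·17+11≡10=k (all mod 26).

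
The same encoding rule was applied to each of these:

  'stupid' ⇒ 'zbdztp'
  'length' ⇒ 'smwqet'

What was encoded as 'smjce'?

In stupid: s→z is +7, t→b is +8, u→d is +9, p→z is +10 — the shift increases by 1 each position. Letter i (0-indexed) is shifted by i+7, so successive shifts are 7, 8, 9, ….
Decoding smjce: s−7=l, m−8=e, j−9=a, c−10=s, e−11=t.

least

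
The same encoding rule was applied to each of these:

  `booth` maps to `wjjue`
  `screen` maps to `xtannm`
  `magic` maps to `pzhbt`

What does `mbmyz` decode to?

Each letter's alphabet position (a=0..z=25) is mapped through 23·x+25 mod 26 — an affine cipher.
Reversing it on mbmyz: m(12)→17·(12−25)≡13=n; b(1)→17·(1−25)≡8=i; m(12)→17·(12−25)≡13=n; y(24)→17·(24−25)≡9=j; z(25)→17·(25−25)≡0=a (all mod 26).

ninja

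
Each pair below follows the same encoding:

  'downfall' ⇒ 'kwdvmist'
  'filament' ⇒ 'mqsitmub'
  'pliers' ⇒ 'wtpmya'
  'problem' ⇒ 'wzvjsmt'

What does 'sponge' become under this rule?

Shifts by position in downfall: pos 0: d→k (+7), pos 1: o→w (+8), pos 2: w→d (+7), pos 3: n→v (+8) — repeating every 2. A repeating key of period 2 is used — shifts +7, +8 over and over.
Applying it to sponge: s+7=z, p+8=x, o+7=v, n+8=v, g+7=n, e+8=m.

zxvvnm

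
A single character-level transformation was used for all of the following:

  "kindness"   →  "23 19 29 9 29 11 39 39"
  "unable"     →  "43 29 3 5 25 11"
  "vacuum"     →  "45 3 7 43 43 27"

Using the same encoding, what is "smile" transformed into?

39 27 19 25 11

With a=1..z=26, the number is 2·pos + 1.
For smile: s=19→39, m=13→27, i=9→19, l=12→25, e=5→11.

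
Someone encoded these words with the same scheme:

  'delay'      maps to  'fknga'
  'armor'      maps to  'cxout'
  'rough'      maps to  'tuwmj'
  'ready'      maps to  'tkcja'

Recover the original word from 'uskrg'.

A repeating key of period 2 is used — shifts +2, +6 over and over.
Reversing it on uskrg: u−2=s, s−6=m, k−2=i, r−6=l, g−2=e.

smile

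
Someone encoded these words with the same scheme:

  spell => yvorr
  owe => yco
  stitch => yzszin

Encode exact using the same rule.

odkiz

The rule splits by letter class: vowels +10, consonants +6.
On exact: e(vowel)+10=o, x(cons)+6=d, a(vowel)+10=k, c(cons)+6=i, t(cons)+6=z.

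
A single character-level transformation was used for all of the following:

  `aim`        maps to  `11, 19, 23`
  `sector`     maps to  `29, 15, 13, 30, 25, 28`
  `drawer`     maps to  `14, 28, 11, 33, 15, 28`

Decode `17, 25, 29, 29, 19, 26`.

gossip

a is letter #1 and maps to 11: an offset of 10. The number is (letter's place in the alphabet, a=1) + 10.
Decoding 17, 25, 29, 29, 19, 26: 17→(17−10)÷1=7=g, 25→(25−10)÷1=15=o, 29→(29−10)÷1=19=s, 29→(29−10)÷1=19=s, 19→(19−10)÷1=9=i, 26→(26−10)÷1=16=p.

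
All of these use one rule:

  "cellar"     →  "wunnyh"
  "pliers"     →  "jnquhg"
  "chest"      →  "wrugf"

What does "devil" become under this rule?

c(2)→w(22) and e(4)→u(20) fit y≡25x+24 (mod 26); the inverse of 25 mod 26 is 25. Treating letters as 0–25, the rule is x ↦ 25x + 24 (mod 26).
Applying it to devil: d(3)→25·3+24≡21=v; e(4)→25·4+24≡20=u; v(21)→25·21+24≡3=d; i(8)→25·8+24≡16=q; l(11)→25·11+24≡13=n (all mod 26).

vudqn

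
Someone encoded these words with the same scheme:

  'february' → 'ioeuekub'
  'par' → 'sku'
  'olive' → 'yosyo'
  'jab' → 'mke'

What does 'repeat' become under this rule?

Vowels shift forward by 10 and consonants shift forward by 3.
For repeat: r(cons)+3=u, e(vowel)+10=o, p(cons)+3=s, e(vowel)+10=o, a(vowel)+10=k, t(cons)+3=w.

uosokw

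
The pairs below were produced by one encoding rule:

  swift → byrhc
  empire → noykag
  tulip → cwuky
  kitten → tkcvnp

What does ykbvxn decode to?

pistol

Shifts by position in swift: pos 0: s→b (+9), pos 1: w→y (+2), pos 2: i→r (+9), pos 3: f→h (+2) — repeating every 2. It's a Vigenère-style cipher with numeric key [9,2]: position i shifts by key[i mod 2].
Reversing it on ykbvxn: y−9=p, k−2=i, b−9=s, v−2=t, x−9=o, n−2=l.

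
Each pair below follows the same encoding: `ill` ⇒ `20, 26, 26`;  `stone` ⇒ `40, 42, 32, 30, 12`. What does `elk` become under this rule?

12, 26, 24

i(#9)→20 and l(#12)→26: differences scale by 2, so n = 2·pos + 2. The formula is n = 2×(alphabet index, a=1) + 2.
Applying it to elk: e=5→12, l=12→26, k=11→24.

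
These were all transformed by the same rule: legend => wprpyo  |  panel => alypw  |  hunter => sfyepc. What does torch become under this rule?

This is a Caesar cipher with shift 11.
For torch: t+11=e, o+11=z, r+11=c, c+11=n, h+11=s.

ezcns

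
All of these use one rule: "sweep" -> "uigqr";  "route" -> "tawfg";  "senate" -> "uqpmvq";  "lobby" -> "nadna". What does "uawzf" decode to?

sound

Shifts by position in sweep: pos 0: s→u (+2), pos 1: w→i (+12), pos 2: e→g (+2), pos 3: e→q (+12) — repeating every 2. It's a Vigenère-style cipher with numeric key [2,12]: position i shifts by key[i mod 2].
Decoding uawzf: u−2=s, a−12=o, w−2=u, z−12=n, f−2=d.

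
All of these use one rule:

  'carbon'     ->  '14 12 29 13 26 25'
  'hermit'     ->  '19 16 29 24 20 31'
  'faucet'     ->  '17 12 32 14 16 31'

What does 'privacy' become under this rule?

c is letter #3 and maps to 14: an offset of 11. Letters become their 1-based position plus 11 (so a→12, b→13, …).
Applying it to privacy: p=16→27, r=18→29, i=9→20, v=22→33, a=1→12, c=3→14, y=25→36.

27 29 20 33 12 14 36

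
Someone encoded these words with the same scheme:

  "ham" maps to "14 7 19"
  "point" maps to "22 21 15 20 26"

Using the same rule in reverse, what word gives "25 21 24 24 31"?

sorry

h is letter #8 and maps to 14: an offset of 6. The number is (letter's place in the alphabet, a=1) + 6.
Decoding 25 21 24 24 31: 25→(25−6)÷1=19=s, 21→(21−6)÷1=15=o, 24→(24−6)÷1=18=r, 24→(24−6)÷1=18=r, 31→(31−6)÷1=25=y.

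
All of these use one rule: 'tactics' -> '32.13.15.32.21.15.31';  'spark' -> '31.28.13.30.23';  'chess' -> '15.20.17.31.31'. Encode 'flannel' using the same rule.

t is letter #20 and maps to 32: an offset of 12. Each letter is replaced by its alphabet position (a=1..z=26) + 12.
For flannel: f=6→18, l=12→24, a=1→13, n=14→26, n=14→26, e=5→17, l=12→24.

18.24.13.26.26.17.24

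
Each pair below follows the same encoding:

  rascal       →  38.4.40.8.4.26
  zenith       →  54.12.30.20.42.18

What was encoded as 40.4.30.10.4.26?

sandal

r(#18)→38 and a(#1)→4: differences scale by 2, so n = 2·pos + 2. With a=1..z=26, the number is 2·pos + 2.
Undoing it on 40.4.30.10.4.26: 40→(40−2)÷2=19=s, 4→(4−2)÷2=1=a, 30→(30−2)÷2=14=n, 10→(10−2)÷2=4=d, 4→(4−2)÷2=1=a, 26→(26−2)÷2=12=l.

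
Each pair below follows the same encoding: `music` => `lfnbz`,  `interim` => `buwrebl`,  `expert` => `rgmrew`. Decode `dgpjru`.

m(12)→l(11) and u(20)→f(5) fit y≡9x+7 (mod 26); the inverse of 9 mod 26 is 3. This is an affine cipher: with a=0,…,z=25, each position x becomes (9x+7) mod 26.
Decoding dgpjru: d(3)→3·(3−7)≡14=o; g(6)→3·(6−7)≡23=x; p(15)→3·(15−7)≡24=y; j(9)→3·(9−7)≡6=g; r(17)→3·(17−7)≡4=e; u(20)→3·(20−7)≡13=n (all mod 26).

oxygen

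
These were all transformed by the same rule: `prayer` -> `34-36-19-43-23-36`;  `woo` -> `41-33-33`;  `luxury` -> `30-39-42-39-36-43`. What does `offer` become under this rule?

33-24-24-23-36

p is letter #16 and maps to 34: an offset of 18. Letters become their 1-based position plus 18 (so a→19, b→20, …).
For offer: o=15→33, f=6→24, f=6→24, e=5→23, r=18→36.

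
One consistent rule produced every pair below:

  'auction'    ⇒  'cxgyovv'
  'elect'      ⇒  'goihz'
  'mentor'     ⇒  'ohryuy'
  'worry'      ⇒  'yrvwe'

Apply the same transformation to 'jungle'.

Each letter shifts forward by (position + 2), i.e. 2, 3, 4, … — the shift grows by one for each successive letter.
On jungle: j+2=l, u+3=x, n+4=r, g+5=l, l+6=r, e+7=l.

lxrlrl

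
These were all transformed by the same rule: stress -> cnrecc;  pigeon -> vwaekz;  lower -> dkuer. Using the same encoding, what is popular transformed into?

vkvydmr

s(18)→c(2) and t(19)→n(13) fit y≡11x+12 (mod 26); the inverse of 11 mod 26 is 19. Treating letters as 0–25, the rule is x ↦ 11x + 12 (mod 26).
For popular: p(15)→11·15+12≡21=v; o(14)→11·14+12≡10=k; p(15)→11·15+12≡21=v; u(20)→11·20+12≡24=y; l(11)→11·11+12≡3=d; a(0)→11·0+12≡12=m; r(17)→11·17+12≡17=r (all mod 26).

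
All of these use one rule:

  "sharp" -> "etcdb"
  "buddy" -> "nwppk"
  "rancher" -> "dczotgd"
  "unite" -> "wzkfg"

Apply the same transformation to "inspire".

The rule splits by letter class: vowels +2, consonants +12.
For inspire: i(vowel)+2=k, n(cons)+12=z, s(cons)+12=e, p(cons)+12=b, i(vowel)+2=k, r(cons)+12=d, e(vowel)+2=g.

kzebkdg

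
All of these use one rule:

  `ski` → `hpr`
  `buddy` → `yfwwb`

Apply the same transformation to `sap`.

hzk

Each pair mirrors across the alphabet (s↔h, k↔p, i↔r): positions sum to 25. This is the alphabet-reversal cipher (Atbash): a becomes z, b becomes y, etc.
On sap: s↔h, a↔z, p↔k.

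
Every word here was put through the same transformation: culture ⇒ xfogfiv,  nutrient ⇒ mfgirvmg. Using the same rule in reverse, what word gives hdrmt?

swing

Each pair mirrors across the alphabet (c↔x, u↔f, l↔o): positions sum to 25. Letters are reflected about the middle of the alphabet (position → 25−position): Atbash.
Undoing it on hdrmt: h↔s, d↔w, r↔i, m↔n, t↔g.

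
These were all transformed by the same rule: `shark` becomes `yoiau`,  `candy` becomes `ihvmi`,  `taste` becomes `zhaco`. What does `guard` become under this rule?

mbian

In shark: s→y is +6, h→o is +7, a→i is +8, r→a is +9 — the shift increases by 1 each position. Each letter shifts forward by (position + 6), i.e. 6, 7, 8, … — the shift grows by one for each successive letter.
For guard: g+6=m, u+7=b, a+8=i, r+9=a, d+10=n.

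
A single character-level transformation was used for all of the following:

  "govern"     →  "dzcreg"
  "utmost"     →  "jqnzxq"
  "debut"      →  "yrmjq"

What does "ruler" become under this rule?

ejure

g(6)→d(3) and o(14)→z(25) fit y≡19x+19 (mod 26); the inverse of 19 mod 26 is 11. This is an affine cipher: with a=0,…,z=25, each position x becomes (19x+19) mod 26.
Applying it to ruler: r(17)→19·17+19≡4=e; u(20)→19·20+19≡9=j; l(11)→19·11+19≡20=u; e(4)→19·4+19≡17=r; r(17)→19·17+19≡4=e (all mod 26).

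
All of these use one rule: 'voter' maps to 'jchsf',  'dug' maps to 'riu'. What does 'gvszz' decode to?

Compare letters: v→j is +14, o→c is +14, t→h is +14 — a constant shift. It's a constant shift of +14 (ROT14).
Decoding gvszz: g−14=s, v−14=h, s−14=e, z−14=l, z−14=l.

shell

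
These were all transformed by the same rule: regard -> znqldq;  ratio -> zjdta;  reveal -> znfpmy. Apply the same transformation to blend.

juoyp

Each letter shifts forward by (position + 8), i.e. 8, 9, 10, … — the shift grows by one for each successive letter.
For blend: b+8=j, l+9=u, e+10=o, n+11=y, d+12=p.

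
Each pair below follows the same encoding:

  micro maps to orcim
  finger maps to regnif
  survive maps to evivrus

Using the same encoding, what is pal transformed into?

The output letters match the input read backwards: micro reversed is orcim. It's just the letters in reverse order.
For pal: reverse → lap.

lap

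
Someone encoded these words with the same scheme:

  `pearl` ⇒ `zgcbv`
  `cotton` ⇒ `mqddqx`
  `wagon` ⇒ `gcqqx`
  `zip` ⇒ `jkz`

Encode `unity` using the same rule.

The shift depends on letter class: consonant p→z is +10, but vowel e→g is +2. Two shifts are in play — +2 for a/e/i/o/u, +10 for every other letter.
On unity: u(vowel)+2=w, n(cons)+10=x, i(vowel)+2=k, t(cons)+10=d, y(cons)+10=i.

wxkdi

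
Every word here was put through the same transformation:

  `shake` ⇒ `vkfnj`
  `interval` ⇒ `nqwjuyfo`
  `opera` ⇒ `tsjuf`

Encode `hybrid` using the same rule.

kbeung

Vowels shift forward by 5 and consonants shift forward by 3.
On hybrid: h(cons)+3=k, y(cons)+3=b, b(cons)+3=e, r(cons)+3=u, i(vowel)+5=n, d(cons)+3=g.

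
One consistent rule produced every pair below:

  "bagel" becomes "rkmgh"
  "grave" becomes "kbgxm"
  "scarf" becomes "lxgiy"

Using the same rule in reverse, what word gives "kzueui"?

Two steps: reverse the string, then apply a Caesar shift of +6.
Reversing it on kzueui: shift back: k−6=e, z−6=t, u−6=o, e−6=y, u−6=o, i−6=c → etoyoc; then reverse → coyote.

coyote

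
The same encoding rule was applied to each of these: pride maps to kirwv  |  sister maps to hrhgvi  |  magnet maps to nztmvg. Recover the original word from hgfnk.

Each pair mirrors across the alphabet (p↔k, r↔i, i↔r): positions sum to 25. This is the alphabet-reversal cipher (Atbash): a becomes z, b becomes y, etc.
Decoding hgfnk: h↔s, g↔t, f↔u, n↔m, k↔p.

stump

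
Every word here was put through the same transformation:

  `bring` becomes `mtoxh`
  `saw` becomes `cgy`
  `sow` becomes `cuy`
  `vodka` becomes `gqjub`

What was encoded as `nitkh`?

The output letters match the input read backwards, each shifted +6: bring reversed is gnirb. Two steps: reverse the string, then apply a Caesar shift of +6.
Undoing it on nitkh: shift back: n−6=h, i−6=c, t−6=n, k−6=e, h−6=b → hcneb; then reverse → bench.

bench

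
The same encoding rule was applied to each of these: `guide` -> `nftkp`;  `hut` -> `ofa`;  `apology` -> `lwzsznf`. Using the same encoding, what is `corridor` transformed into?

The shift depends on letter class: consonant g→n is +7, but vowel u→f is +11. The rule splits by letter class: vowels +11, consonants +7.
Applying it to corridor: c(cons)+7=j, o(vowel)+11=z, r(cons)+7=y, r(cons)+7=y, i(vowel)+11=t, d(cons)+7=k, o(vowel)+11=z, r(cons)+7=y.

jzyytkzy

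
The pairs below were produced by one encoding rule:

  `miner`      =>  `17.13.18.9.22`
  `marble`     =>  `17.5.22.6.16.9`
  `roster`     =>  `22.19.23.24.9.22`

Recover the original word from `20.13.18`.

m is letter #13 and maps to 17: an offset of 4. Each letter is replaced by its alphabet position (a=1..z=26) + 4.
Reversing it on 20.13.18: 20→(20−4)÷1=16=p, 13→(13−4)÷1=9=i, 18→(18−4)÷1=14=n.

pin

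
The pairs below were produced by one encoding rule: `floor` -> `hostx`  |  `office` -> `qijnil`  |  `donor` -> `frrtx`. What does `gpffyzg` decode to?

In floor: f→h is +2, l→o is +3, o→s is +4, o→t is +5 — the shift increases by 1 each position. Each letter shifts forward by (position + 2), i.e. 2, 3, 4, … — the shift grows by one for each successive letter.
Decoding gpffyzg: g−2=e, p−3=m, f−4=b, f−5=a, y−6=s, z−7=s, g−8=y.

embassy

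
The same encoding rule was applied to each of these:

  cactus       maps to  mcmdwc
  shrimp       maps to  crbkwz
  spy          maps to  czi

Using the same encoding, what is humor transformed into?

The shift depends on letter class: consonant c→m is +10, but vowel a→c is +2. Vowels shift forward by 2 and consonants shift forward by 10.
On humor: h(cons)+10=r, u(vowel)+2=w, m(cons)+10=w, o(vowel)+2=q, r(cons)+10=b.

rwwqb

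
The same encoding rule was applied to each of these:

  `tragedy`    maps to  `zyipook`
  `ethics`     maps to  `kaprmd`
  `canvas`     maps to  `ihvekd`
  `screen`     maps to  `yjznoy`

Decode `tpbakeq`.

nitrate

Letter i (0-indexed) is shifted by i+6, so successive shifts are 6, 7, 8, ….
Reversing it on tpbakeq: t−6=n, p−7=i, b−8=t, a−9=r, k−10=a, e−11=t, q−12=e.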